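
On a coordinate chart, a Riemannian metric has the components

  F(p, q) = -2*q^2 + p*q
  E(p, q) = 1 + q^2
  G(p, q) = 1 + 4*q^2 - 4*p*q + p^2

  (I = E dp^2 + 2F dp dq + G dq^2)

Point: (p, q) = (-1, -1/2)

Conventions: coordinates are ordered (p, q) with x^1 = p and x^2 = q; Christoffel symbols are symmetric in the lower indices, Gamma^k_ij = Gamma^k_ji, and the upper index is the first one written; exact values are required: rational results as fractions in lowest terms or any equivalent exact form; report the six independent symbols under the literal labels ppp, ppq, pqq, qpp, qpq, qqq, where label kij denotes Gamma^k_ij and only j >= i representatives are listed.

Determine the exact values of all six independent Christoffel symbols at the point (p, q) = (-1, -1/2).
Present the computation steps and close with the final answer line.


E = 5/4, F = 0, G = 1 at the point
E_p = 0, E_q = -1, F_p = -1/2, F_q = 1, G_p = 0, G_q = 0
EG - F^2 = 5/4;  g^inv = (4/5) * [[1, 0], [0, 5/4]]
first-kind symbols [ij,l] = (1/2)(d_i g_jl + d_j g_il - d_l g_ij): [pp,p] = E_p/2 = 0, [pp,q] = F_p - E_q/2 = 0, [pq,p] = E_q/2 = -1/2, [pq,q] = G_p/2 = 0, [qq,p] = F_q - G_p/2 = 1, [qq,q] = G_q/2 = 0
Gamma^p_ij = (G*[ij,p] - F*[ij,q])/(EG - F^2), Gamma^q_ij = (E*[ij,q] - F*[ij,p])/(EG - F^2)

Answer: Gamma_ppp = 0, Gamma_ppq = -2/5, Gamma_pqq = 4/5, Gamma_qpp = 0, Gamma_qpq = 0, Gamma_qqq = 0


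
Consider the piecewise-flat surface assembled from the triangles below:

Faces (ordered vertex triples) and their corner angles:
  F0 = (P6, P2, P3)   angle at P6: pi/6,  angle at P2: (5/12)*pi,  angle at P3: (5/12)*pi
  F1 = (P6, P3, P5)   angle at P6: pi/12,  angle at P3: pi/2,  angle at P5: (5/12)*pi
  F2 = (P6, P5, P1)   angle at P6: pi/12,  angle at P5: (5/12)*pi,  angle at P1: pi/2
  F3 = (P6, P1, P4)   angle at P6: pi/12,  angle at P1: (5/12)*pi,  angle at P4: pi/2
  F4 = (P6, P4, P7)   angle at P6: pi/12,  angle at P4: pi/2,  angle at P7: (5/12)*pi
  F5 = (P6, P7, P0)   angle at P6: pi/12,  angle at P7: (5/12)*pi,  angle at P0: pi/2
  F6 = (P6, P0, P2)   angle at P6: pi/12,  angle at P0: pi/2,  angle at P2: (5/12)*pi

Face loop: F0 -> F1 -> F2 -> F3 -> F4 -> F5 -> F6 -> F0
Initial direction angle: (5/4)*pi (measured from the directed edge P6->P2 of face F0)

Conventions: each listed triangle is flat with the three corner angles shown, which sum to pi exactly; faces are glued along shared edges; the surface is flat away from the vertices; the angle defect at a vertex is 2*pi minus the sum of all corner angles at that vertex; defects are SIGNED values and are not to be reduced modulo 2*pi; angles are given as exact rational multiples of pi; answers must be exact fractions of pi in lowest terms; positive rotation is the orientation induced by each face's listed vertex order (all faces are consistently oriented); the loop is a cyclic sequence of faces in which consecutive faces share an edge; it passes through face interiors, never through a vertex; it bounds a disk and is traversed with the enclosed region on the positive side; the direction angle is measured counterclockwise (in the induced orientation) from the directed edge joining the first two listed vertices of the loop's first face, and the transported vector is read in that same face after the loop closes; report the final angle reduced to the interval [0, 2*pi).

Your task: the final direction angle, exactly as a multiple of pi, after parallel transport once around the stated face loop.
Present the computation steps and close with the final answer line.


enclosed vertex P6: corner angles sum to (2/3)*pi, defect = 2*pi - (2/3)*pi = (4/3)*pi
transport around the loop rotates by the sum of enclosed defects; add to the initial angle mod 2*pi
final angle = (5/4)*pi + (4/3)*pi = (7/12)*pi (mod 2*pi)

Answer: final direction angle = (7/12)*pi


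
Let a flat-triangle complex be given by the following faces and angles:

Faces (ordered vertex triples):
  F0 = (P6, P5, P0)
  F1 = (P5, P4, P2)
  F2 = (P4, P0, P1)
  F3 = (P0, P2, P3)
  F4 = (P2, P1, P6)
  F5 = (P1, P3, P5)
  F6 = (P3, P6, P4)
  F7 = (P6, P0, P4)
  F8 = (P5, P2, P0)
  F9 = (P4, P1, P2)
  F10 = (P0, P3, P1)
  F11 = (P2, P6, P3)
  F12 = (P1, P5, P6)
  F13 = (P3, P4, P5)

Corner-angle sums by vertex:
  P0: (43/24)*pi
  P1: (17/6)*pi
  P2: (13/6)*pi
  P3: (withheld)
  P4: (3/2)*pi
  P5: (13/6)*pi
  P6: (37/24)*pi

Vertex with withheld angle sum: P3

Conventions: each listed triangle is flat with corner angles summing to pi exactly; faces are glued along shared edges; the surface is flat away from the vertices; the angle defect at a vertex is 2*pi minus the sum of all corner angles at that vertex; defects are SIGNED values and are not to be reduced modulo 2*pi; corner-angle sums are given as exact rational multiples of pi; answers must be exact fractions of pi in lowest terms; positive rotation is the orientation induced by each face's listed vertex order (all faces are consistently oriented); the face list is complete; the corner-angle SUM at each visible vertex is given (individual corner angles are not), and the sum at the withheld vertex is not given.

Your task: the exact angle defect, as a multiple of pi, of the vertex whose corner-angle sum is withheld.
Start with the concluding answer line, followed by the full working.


Answer: defect(P3) = 0

V = 7, E = 21, F = 14; chi = V - E + F = 0
Gauss-Bonnet: total defect = 2*pi*chi = 0; visible defects sum to 0


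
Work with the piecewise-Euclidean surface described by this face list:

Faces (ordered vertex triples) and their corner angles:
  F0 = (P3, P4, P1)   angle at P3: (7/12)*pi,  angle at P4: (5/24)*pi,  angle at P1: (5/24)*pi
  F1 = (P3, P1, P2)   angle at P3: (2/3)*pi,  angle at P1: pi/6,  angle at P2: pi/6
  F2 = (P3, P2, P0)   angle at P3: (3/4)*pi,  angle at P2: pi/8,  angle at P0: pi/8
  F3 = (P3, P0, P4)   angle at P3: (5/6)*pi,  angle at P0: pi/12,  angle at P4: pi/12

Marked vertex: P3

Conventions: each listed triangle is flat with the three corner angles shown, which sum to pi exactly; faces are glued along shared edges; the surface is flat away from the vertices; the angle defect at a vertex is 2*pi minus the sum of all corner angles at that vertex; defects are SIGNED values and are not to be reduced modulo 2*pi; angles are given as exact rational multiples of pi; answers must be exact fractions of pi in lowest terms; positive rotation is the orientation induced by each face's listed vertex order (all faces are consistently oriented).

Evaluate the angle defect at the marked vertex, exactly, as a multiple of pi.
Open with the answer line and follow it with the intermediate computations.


Answer: defect(P3) = (-5/6)*pi

Sum of corner angles at P3: (17/6)*pi
defect = 2*pi - (17/6)*pi


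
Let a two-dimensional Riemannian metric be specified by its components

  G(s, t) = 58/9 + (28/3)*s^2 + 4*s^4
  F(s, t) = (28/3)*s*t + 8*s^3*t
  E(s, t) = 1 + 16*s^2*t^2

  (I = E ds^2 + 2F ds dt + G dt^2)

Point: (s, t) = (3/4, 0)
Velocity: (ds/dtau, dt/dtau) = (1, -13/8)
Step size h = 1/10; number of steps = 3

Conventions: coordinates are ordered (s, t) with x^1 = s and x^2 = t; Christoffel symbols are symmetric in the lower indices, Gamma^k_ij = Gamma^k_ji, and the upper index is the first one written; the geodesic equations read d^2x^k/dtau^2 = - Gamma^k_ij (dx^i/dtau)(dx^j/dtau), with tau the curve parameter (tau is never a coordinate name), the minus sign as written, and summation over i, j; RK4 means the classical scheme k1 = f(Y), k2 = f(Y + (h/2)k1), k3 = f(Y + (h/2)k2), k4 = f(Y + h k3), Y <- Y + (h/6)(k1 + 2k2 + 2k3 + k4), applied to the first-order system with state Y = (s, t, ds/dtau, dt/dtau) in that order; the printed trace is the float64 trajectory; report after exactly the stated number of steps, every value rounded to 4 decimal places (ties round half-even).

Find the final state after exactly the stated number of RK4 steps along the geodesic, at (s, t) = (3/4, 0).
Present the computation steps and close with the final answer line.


f(Y) = (ds/dtau, dt/dtau, -Gamma^s_ij Y'^i Y'^j, -Gamma^t_ij Y'^i Y'^j) with the Gammas evaluated at the stage position; h = 0.100000; intermediate values shown to 6 dp
step 0: s = 0.7500, t = 0.0000, ds/dtau = 1.0000, dt/dtau = -1.6250
step 1:
  k1: at (s, t) = (0.750000, 0.000000), (ds/dtau, dt/dtau) = (1.000000, -1.625000); Gamma_sss = 0.000000, Gamma_sst = 0.000000, Gamma_stt = 0.000000, Gamma_tss = 0.000000, Gamma_tst = 0.800536, Gamma_ttt = 0.000000; k1 = (1.000000, -1.625000, 0.000000, 2.601741)
  k2: at (s, t) = (0.800000, -0.081250), (ds/dtau, dt/dtau) = (1.000000, -1.494913); Gamma_sss = 0.005983, Gamma_sst = -0.058908, Gamma_stt = 0.000000, Gamma_tss = -0.083146, Gamma_tst = 0.818667, Gamma_ttt = 0.000000; k2 = (1.000000, -1.494913, -0.182107, 2.530817)
  k3: at (s, t) = (0.800000, -0.074746), (ds/dtau, dt/dtau) = (0.990895, -1.498459); Gamma_sss = 0.005067, Gamma_sst = -0.054232, Gamma_stt = 0.000000, Gamma_tss = -0.076546, Gamma_tst = 0.819269, Gamma_ttt = 0.000000; k3 = (0.990895, -1.498459, -0.166024, 2.508086)
  k4: at (s, t) = (0.849089, -0.149846), (ds/dtau, dt/dtau) = (0.983398, -1.374191); Gamma_sss = 0.019666, Gamma_sst = -0.111434, Gamma_stt = 0.000000, Gamma_tss = -0.145880, Gamma_tst = 0.826620, Gamma_ttt = 0.000000; k4 = (0.983398, -1.374191, -0.320198, 2.375226)
  Y <- Y + (h/6)(k1 + 2k2 + 2k3 + k4): s = 0.8494, t = -0.1498, ds/dtau = 0.9831, dt/dtau = -1.3741
step 2:
  k1: at (s, t) = (0.849420, -0.149766), (ds/dtau, dt/dtau) = (0.983059, -1.374087); Gamma_sss = 0.019642, Gamma_sst = -0.111401, Gamma_stt = 0.000000, Gamma_tss = -0.145767, Gamma_tst = 0.826740, Gamma_ttt = 0.000000; k1 = (0.983059, -1.374087, -0.319945, 2.374404)
  k2: at (s, t) = (0.898573, -0.218470), (ds/dtau, dt/dtau) = (0.967062, -1.255367); Gamma_sss = 0.039885, Gamma_sst = -0.164046, Gamma_stt = 0.000000, Gamma_tss = -0.200539, Gamma_tst = 0.824822, Gamma_ttt = 0.000000; k2 = (0.967062, -1.255367, -0.435610, 2.190243)
  k3: at (s, t) = (0.897773, -0.212534), (ds/dtau, dt/dtau) = (0.961278, -1.264575); Gamma_sss = 0.037838, Gamma_sst = -0.159832, Gamma_stt = 0.000000, Gamma_tss = -0.195594, Gamma_tst = 0.826215, Gamma_ttt = 0.000000; k3 = (0.961278, -1.264575, -0.423552, 2.189448)
  k4: at (s, t) = (0.945548, -0.276223), (ds/dtau, dt/dtau) = (0.940704, -1.155142); Gamma_sss = 0.060505, Gamma_sst = -0.207118, Gamma_stt = 0.000000, Gamma_tss = -0.238694, Gamma_tst = 0.817080, Gamma_ttt = 0.000000; k4 = (0.940704, -1.155142, -0.503671, 1.986981)
  Y <- Y + (h/6)(k1 + 2k2 + 2k3 + k4): s = 0.9458, t = -0.2759, ds/dtau = 0.9407, dt/dtau = -1.1554
step 3:
  k1: at (s, t) = (0.945761, -0.275917), (ds/dtau, dt/dtau) = (0.940693, -1.155408); Gamma_sss = 0.060370, Gamma_sst = -0.206931, Gamma_stt = 0.000000, Gamma_tss = -0.238417, Gamma_tst = 0.817222, Gamma_ttt = 0.000000; k1 = (0.940693, -1.155408, -0.503241, 1.987428)
  k2: at (s, t) = (0.992795, -0.333688), (ds/dtau, dt/dtau) = (0.915531, -1.056036); Gamma_sss = 0.083094, Gamma_sst = -0.247224, Gamma_stt = 0.000000, Gamma_tss = -0.269927, Gamma_tst = 0.803093, Gamma_ttt = 0.000000; k2 = (0.915531, -1.056036, -0.547700, 1.779168)
  k3: at (s, t) = (0.991537, -0.328719), (ds/dtau, dt/dtau) = (0.913308, -1.066449); Gamma_sss = 0.080913, Gamma_sst = -0.244064, Gamma_stt = 0.000000, Gamma_tss = -0.266843, Gamma_tst = 0.804896, Gamma_ttt = 0.000000; k3 = (0.913308, -1.066449, -0.542927, 1.790514)
  k4: at (s, t) = (1.037091, -0.382562), (ds/dtau, dt/dtau) = (0.886401, -0.976356); Gamma_sss = 0.102778, Gamma_sst = -0.278620, Gamma_stt = 0.000000, Gamma_tss = -0.290421, Gamma_tst = 0.787305, Gamma_ttt = 0.000000; k4 = (0.886401, -0.976356, -0.563013, 1.590920)
  Y <- Y + (h/6)(k1 + 2k2 + 2k3 + k4): s = 1.0372, t = -0.3822, ds/dtau = 0.8866, dt/dtau = -0.9768

Answer: s = 1.0372, t = -0.3822, ds/dtau = 0.8866, dt/dtau = -0.9768


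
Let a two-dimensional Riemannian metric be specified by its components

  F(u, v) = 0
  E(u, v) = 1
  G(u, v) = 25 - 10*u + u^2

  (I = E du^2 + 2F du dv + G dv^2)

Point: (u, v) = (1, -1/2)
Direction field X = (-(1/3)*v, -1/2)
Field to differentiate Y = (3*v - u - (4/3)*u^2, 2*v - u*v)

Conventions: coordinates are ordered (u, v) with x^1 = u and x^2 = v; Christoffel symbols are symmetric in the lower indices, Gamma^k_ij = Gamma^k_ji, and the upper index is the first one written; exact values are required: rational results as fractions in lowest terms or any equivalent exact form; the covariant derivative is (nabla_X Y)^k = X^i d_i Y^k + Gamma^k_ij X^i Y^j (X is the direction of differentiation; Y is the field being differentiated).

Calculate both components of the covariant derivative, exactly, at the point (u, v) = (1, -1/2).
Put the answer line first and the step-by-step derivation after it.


Answer: (nabla_X Y)^u = -10/9, (nabla_X Y)^v = -7/8

E = 1, F = 0, G = 16 at the point
E_u = 0, E_v = 0, F_u = 0, F_v = 0, G_u = -8, G_v = 0
EG - F^2 = 16;  g^inv = (1/16) * [[16, 0], [0, 1]]
first-kind symbols [ij,l] = (1/2)(d_i g_jl + d_j g_il - d_l g_ij): [uu,u] = E_u/2 = 0, [uu,v] = F_u - E_v/2 = 0, [uv,u] = E_v/2 = 0, [uv,v] = G_u/2 = -4, [vv,u] = F_v - G_u/2 = 4, [vv,v] = G_v/2 = 0
Gamma^u_ij = (G*[ij,u] - F*[ij,v])/(EG - F^2), Gamma^v_ij = (E*[ij,v] - F*[ij,u])/(EG - F^2)
Gamma_uuu = 0, Gamma_uuv = 0, Gamma_uvv = 4, Gamma_vuu = 0, Gamma_vuv = -1/4, Gamma_vvv = 0
X = (1/6, -1/2), Y = (-23/6, -1/2) at the point


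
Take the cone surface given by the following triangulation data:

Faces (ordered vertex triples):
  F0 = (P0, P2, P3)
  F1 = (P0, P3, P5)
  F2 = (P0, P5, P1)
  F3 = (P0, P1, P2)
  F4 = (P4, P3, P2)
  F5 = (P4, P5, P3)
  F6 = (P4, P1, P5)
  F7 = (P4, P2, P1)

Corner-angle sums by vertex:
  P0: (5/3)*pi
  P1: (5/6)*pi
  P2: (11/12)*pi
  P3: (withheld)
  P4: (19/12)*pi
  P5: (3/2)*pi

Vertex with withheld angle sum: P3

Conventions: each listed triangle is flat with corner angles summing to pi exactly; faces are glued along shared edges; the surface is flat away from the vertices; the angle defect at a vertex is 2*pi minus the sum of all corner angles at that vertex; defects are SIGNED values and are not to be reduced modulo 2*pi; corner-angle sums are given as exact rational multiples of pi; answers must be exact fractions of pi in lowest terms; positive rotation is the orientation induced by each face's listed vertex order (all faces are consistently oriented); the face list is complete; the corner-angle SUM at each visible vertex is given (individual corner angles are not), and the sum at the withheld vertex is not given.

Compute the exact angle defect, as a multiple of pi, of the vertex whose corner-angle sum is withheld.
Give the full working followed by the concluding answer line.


V = 6, E = 12, F = 8; chi = V - E + F = 2
Gauss-Bonnet: total defect = 2*pi*chi = 4*pi; visible defects sum to (7/2)*pi

Answer: defect(P3) = pi/2


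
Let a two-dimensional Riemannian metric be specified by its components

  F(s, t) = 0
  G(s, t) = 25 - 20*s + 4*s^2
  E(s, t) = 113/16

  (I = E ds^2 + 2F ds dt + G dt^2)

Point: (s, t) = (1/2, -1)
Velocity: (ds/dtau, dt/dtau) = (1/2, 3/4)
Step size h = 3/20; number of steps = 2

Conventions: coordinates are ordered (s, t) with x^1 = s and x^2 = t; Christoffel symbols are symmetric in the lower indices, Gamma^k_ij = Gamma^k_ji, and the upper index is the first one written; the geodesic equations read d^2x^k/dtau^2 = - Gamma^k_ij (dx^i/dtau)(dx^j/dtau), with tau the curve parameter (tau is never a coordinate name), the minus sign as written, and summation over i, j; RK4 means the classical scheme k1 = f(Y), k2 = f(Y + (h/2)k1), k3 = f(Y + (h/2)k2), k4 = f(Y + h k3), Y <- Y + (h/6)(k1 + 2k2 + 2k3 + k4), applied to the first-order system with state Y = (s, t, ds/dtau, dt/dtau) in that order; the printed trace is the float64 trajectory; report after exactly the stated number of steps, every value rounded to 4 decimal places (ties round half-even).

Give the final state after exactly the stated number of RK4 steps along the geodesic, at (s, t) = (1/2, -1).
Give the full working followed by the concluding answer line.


f(Y) = (ds/dtau, dt/dtau, -Gamma^s_ij Y'^i Y'^j, -Gamma^t_ij Y'^i Y'^j) with the Gammas evaluated at the stage position; h = 0.150000; intermediate values shown to 6 dp
step 0: s = 0.5000, t = -1.0000, ds/dtau = 0.5000, dt/dtau = 0.7500
step 1:
  k1: at (s, t) = (0.500000, -1.000000), (ds/dtau, dt/dtau) = (0.500000, 0.750000); Gamma_sss = 0.000000, Gamma_sst = 0.000000, Gamma_stt = 1.132743, Gamma_tss = 0.000000, Gamma_tst = -0.500000, Gamma_ttt = 0.000000; k1 = (0.500000, 0.750000, -0.637168, 0.375000)
  k2: at (s, t) = (0.537500, -0.943750), (ds/dtau, dt/dtau) = (0.452212, 0.778125); Gamma_sss = 0.000000, Gamma_sst = 0.000000, Gamma_stt = 1.111504, Gamma_tss = 0.000000, Gamma_tst = -0.509554, Gamma_ttt = 0.000000; k2 = (0.452212, 0.778125, -0.672992, 0.358602)
  k3: at (s, t) = (0.533916, -0.941641), (ds/dtau, dt/dtau) = (0.449526, 0.776895); Gamma_sss = 0.000000, Gamma_sst = 0.000000, Gamma_stt = 1.113534, Gamma_tss = 0.000000, Gamma_tst = -0.508625, Gamma_ttt = 0.000000; k3 = (0.449526, 0.776895, -0.672091, 0.355259)
  k4: at (s, t) = (0.567429, -0.883466), (ds/dtau, dt/dtau) = (0.399186, 0.803289); Gamma_sss = 0.000000, Gamma_sst = 0.000000, Gamma_stt = 1.094554, Gamma_tss = 0.000000, Gamma_tst = -0.517445, Gamma_ttt = 0.000000; k4 = (0.399186, 0.803289, -0.706286, 0.331850)
  Y <- Y + (h/6)(k1 + 2k2 + 2k3 + k4): s = 0.5676, t = -0.8834, ds/dtau = 0.3992, dt/dtau = 0.8034
step 2:
  k1: at (s, t) = (0.567567, -0.883417), (ds/dtau, dt/dtau) = (0.399159, 0.803364); Gamma_sss = 0.000000, Gamma_sst = 0.000000, Gamma_stt = 1.094476, Gamma_tss = 0.000000, Gamma_tst = -0.517482, Gamma_ttt = 0.000000; k1 = (0.399159, 0.803364, -0.706368, 0.331883)
  k2: at (s, t) = (0.597504, -0.823164), (ds/dtau, dt/dtau) = (0.346182, 0.828255); Gamma_sss = 0.000000, Gamma_sst = 0.000000, Gamma_stt = 1.077520, Gamma_tss = 0.000000, Gamma_tst = -0.525625, Gamma_ttt = 0.000000; k2 = (0.346182, 0.828255, -0.739186, 0.301422)
  k3: at (s, t) = (0.593530, -0.821298), (ds/dtau, dt/dtau) = (0.343720, 0.825971); Gamma_sss = 0.000000, Gamma_sst = 0.000000, Gamma_stt = 1.079771, Gamma_tss = 0.000000, Gamma_tst = -0.524530, Gamma_ttt = 0.000000; k3 = (0.343720, 0.825971, -0.736650, 0.297831)
  k4: at (s, t) = (0.619125, -0.759521), (ds/dtau, dt/dtau) = (0.288662, 0.848039); Gamma_sss = 0.000000, Gamma_sst = 0.000000, Gamma_stt = 1.065275, Gamma_tss = 0.000000, Gamma_tst = -0.531667, Gamma_ttt = 0.000000; k4 = (0.288662, 0.848039, -0.766114, 0.260301)
  Y <- Y + (h/6)(k1 + 2k2 + 2k3 + k4): s = 0.6193, t = -0.7594, ds/dtau = 0.2886, dt/dtau = 0.8481

Answer: s = 0.6193, t = -0.7594, ds/dtau = 0.2886, dt/dtau = 0.8481


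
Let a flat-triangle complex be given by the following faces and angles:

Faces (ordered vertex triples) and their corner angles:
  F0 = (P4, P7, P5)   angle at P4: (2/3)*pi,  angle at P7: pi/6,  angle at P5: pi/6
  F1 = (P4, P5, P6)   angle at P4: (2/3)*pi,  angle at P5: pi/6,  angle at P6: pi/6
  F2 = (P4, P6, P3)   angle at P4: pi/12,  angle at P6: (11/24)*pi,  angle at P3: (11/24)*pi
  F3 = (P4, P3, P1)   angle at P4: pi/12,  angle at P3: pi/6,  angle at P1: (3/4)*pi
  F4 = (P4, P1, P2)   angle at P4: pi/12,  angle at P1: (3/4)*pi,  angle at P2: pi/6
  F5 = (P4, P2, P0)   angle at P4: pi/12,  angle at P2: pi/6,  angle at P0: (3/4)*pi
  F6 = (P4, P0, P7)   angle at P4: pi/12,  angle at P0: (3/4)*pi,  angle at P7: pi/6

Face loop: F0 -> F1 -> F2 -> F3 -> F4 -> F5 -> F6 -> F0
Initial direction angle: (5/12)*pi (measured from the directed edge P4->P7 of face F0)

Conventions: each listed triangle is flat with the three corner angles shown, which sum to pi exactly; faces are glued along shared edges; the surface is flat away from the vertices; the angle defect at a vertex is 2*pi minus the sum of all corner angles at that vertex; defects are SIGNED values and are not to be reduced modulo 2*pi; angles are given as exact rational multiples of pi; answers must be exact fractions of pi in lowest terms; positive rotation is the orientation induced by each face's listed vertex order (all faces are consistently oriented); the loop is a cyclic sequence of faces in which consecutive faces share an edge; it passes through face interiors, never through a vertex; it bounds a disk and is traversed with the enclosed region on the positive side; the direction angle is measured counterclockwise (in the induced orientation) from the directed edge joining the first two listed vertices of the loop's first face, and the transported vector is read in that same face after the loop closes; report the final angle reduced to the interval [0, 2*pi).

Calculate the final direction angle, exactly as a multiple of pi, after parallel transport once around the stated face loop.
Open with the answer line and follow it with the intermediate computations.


Answer: final direction angle = (2/3)*pi

enclosed vertex P4: corner angles sum to (7/4)*pi, defect = 2*pi - (7/4)*pi = pi/4
final direction = starting direction + enclosed defect total, reduced mod 2*pi (induced orientation)
final angle = (5/12)*pi + pi/4 = (2/3)*pi (mod 2*pi)


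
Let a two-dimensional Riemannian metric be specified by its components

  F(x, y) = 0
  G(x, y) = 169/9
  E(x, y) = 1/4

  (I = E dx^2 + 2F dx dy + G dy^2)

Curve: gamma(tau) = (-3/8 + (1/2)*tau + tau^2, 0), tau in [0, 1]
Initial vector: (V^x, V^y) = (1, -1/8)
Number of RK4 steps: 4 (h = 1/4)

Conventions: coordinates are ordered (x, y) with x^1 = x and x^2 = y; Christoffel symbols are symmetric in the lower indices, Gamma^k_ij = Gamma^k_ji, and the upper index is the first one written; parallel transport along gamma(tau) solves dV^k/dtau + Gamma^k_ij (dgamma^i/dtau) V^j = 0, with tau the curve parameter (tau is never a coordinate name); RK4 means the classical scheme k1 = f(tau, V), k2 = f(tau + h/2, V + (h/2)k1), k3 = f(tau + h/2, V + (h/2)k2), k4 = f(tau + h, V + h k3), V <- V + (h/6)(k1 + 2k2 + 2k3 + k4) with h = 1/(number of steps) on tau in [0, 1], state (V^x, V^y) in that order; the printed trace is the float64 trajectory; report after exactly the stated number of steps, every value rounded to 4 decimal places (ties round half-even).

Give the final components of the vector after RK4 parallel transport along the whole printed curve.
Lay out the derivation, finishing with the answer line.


gamma'(tau) = (1/2 + 2*tau, 0); f(tau, V)^k = -Gamma^k_ij(gamma(tau)) gamma'^i(tau) V^j; h = 1/4; intermediate values shown to 6 dp
curve data and Christoffel symbols at the stage parameters:
  tau = 0.000000: gamma = (-0.375000, 0.000000), gamma' = (0.500000, 0.000000); Gamma_xxx = 0.000000, Gamma_xxy = 0.000000, Gamma_xyy = 0.000000, Gamma_yxx = 0.000000, Gamma_yxy = 0.000000, Gamma_yyy = 0.000000
  tau = 0.125000: gamma = (-0.296875, 0.000000), gamma' = (0.750000, 0.000000); Gamma_xxx = 0.000000, Gamma_xxy = 0.000000, Gamma_xyy = 0.000000, Gamma_yxx = 0.000000, Gamma_yxy = 0.000000, Gamma_yyy = 0.000000
  tau = 0.250000: gamma = (-0.187500, 0.000000), gamma' = (1.000000, 0.000000); Gamma_xxx = 0.000000, Gamma_xxy = 0.000000, Gamma_xyy = 0.000000, Gamma_yxx = 0.000000, Gamma_yxy = 0.000000, Gamma_yyy = 0.000000
  tau = 0.375000: gamma = (-0.046875, 0.000000), gamma' = (1.250000, 0.000000); Gamma_xxx = 0.000000, Gamma_xxy = 0.000000, Gamma_xyy = 0.000000, Gamma_yxx = 0.000000, Gamma_yxy = 0.000000, Gamma_yyy = 0.000000
  tau = 0.500000: gamma = (0.125000, 0.000000), gamma' = (1.500000, 0.000000); Gamma_xxx = 0.000000, Gamma_xxy = 0.000000, Gamma_xyy = 0.000000, Gamma_yxx = 0.000000, Gamma_yxy = 0.000000, Gamma_yyy = 0.000000
  tau = 0.625000: gamma = (0.328125, 0.000000), gamma' = (1.750000, 0.000000); Gamma_xxx = 0.000000, Gamma_xxy = 0.000000, Gamma_xyy = 0.000000, Gamma_yxx = 0.000000, Gamma_yxy = 0.000000, Gamma_yyy = 0.000000
  tau = 0.750000: gamma = (0.562500, 0.000000), gamma' = (2.000000, 0.000000); Gamma_xxx = 0.000000, Gamma_xxy = 0.000000, Gamma_xyy = 0.000000, Gamma_yxx = 0.000000, Gamma_yxy = 0.000000, Gamma_yyy = 0.000000
  tau = 0.875000: gamma = (0.828125, 0.000000), gamma' = (2.250000, 0.000000); Gamma_xxx = 0.000000, Gamma_xxy = 0.000000, Gamma_xyy = 0.000000, Gamma_yxx = 0.000000, Gamma_yxy = 0.000000, Gamma_yyy = 0.000000
  tau = 1.000000: gamma = (1.125000, 0.000000), gamma' = (2.500000, 0.000000); Gamma_xxx = 0.000000, Gamma_xxy = 0.000000, Gamma_xyy = 0.000000, Gamma_yxx = 0.000000, Gamma_yxy = 0.000000, Gamma_yyy = 0.000000
step 0: V^x = 1.0000, V^y = -0.1250
step 1: k1 = (0.000000, 0.000000), k2 = (0.000000, 0.000000), k3 = (0.000000, 0.000000), k4 = (0.000000, 0.000000); V <- V + (h/6)(k1 + 2k2 + 2k3 + k4): V^x = 1.0000, V^y = -0.1250
step 2: k1 = (0.000000, 0.000000), k2 = (0.000000, 0.000000), k3 = (0.000000, 0.000000), k4 = (0.000000, 0.000000); V <- V + (h/6)(k1 + 2k2 + 2k3 + k4): V^x = 1.0000, V^y = -0.1250
step 3: k1 = (0.000000, 0.000000), k2 = (0.000000, 0.000000), k3 = (0.000000, 0.000000), k4 = (0.000000, 0.000000); V <- V + (h/6)(k1 + 2k2 + 2k3 + k4): V^x = 1.0000, V^y = -0.1250
step 4: k1 = (0.000000, 0.000000), k2 = (0.000000, 0.000000), k3 = (0.000000, 0.000000), k4 = (0.000000, 0.000000); V <- V + (h/6)(k1 + 2k2 + 2k3 + k4): V^x = 1.0000, V^y = -0.1250

Answer: V^x = 1.0000, V^y = -0.1250


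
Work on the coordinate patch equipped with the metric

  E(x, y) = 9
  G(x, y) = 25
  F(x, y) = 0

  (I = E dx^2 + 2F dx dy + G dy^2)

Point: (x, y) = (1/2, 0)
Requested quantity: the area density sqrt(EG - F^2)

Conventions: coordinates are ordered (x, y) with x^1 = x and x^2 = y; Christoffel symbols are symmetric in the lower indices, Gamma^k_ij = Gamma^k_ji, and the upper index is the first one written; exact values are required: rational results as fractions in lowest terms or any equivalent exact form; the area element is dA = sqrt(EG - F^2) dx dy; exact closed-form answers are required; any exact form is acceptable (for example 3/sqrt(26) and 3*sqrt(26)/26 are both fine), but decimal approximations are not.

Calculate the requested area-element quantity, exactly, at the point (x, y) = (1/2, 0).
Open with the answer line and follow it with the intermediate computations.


Answer: sqrt(EG - F^2) = 15

E = 9, F = 0, G = 25; EG - F^2 = 225


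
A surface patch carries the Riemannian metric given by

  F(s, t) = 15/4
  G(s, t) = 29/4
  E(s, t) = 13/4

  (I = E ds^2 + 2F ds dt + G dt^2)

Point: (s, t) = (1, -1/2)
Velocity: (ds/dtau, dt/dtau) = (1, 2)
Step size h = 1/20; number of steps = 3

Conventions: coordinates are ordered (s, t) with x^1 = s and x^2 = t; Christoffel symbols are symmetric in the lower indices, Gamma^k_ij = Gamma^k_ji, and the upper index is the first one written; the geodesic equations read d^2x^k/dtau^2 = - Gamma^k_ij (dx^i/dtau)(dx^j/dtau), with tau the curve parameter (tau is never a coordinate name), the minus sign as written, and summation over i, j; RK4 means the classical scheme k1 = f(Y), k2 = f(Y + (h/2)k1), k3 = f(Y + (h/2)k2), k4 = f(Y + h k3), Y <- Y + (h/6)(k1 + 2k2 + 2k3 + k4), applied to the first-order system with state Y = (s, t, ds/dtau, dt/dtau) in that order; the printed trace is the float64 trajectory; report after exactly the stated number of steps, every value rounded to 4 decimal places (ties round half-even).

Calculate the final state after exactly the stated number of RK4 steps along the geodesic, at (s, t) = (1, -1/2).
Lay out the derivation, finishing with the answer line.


f(Y) = (ds/dtau, dt/dtau, -Gamma^s_ij Y'^i Y'^j, -Gamma^t_ij Y'^i Y'^j) with the Gammas evaluated at the stage position; h = 0.050000; intermediate values shown to 6 dp
step 0: s = 1.0000, t = -0.5000, ds/dtau = 1.0000, dt/dtau = 2.0000
step 1:
  k1: at (s, t) = (1.000000, -0.500000), (ds/dtau, dt/dtau) = (1.000000, 2.000000); Gamma_sss = 0.000000, Gamma_sst = 0.000000, Gamma_stt = 0.000000, Gamma_tss = 0.000000, Gamma_tst = 0.000000, Gamma_ttt = 0.000000; k1 = (1.000000, 2.000000, 0.000000, 0.000000)
  k2: at (s, t) = (1.025000, -0.450000), (ds/dtau, dt/dtau) = (1.000000, 2.000000); Gamma_sss = 0.000000, Gamma_sst = 0.000000, Gamma_stt = 0.000000, Gamma_tss = 0.000000, Gamma_tst = 0.000000, Gamma_ttt = 0.000000; k2 = (1.000000, 2.000000, 0.000000, 0.000000)
  k3: at (s, t) = (1.025000, -0.450000), (ds/dtau, dt/dtau) = (1.000000, 2.000000); Gamma_sss = 0.000000, Gamma_sst = 0.000000, Gamma_stt = 0.000000, Gamma_tss = 0.000000, Gamma_tst = 0.000000, Gamma_ttt = 0.000000; k3 = (1.000000, 2.000000, 0.000000, 0.000000)
  k4: at (s, t) = (1.050000, -0.400000), (ds/dtau, dt/dtau) = (1.000000, 2.000000); Gamma_sss = 0.000000, Gamma_sst = 0.000000, Gamma_stt = 0.000000, Gamma_tss = 0.000000, Gamma_tst = 0.000000, Gamma_ttt = 0.000000; k4 = (1.000000, 2.000000, 0.000000, 0.000000)
  Y <- Y + (h/6)(k1 + 2k2 + 2k3 + k4): s = 1.0500, t = -0.4000, ds/dtau = 1.0000, dt/dtau = 2.0000
step 2:
  k1: at (s, t) = (1.050000, -0.400000), (ds/dtau, dt/dtau) = (1.000000, 2.000000); Gamma_sss = 0.000000, Gamma_sst = 0.000000, Gamma_stt = 0.000000, Gamma_tss = 0.000000, Gamma_tst = 0.000000, Gamma_ttt = 0.000000; k1 = (1.000000, 2.000000, 0.000000, 0.000000)
  k2: at (s, t) = (1.075000, -0.350000), (ds/dtau, dt/dtau) = (1.000000, 2.000000); Gamma_sss = 0.000000, Gamma_sst = 0.000000, Gamma_stt = 0.000000, Gamma_tss = 0.000000, Gamma_tst = 0.000000, Gamma_ttt = 0.000000; k2 = (1.000000, 2.000000, 0.000000, 0.000000)
  k3: at (s, t) = (1.075000, -0.350000), (ds/dtau, dt/dtau) = (1.000000, 2.000000); Gamma_sss = 0.000000, Gamma_sst = 0.000000, Gamma_stt = 0.000000, Gamma_tss = 0.000000, Gamma_tst = 0.000000, Gamma_ttt = 0.000000; k3 = (1.000000, 2.000000, 0.000000, 0.000000)
  k4: at (s, t) = (1.100000, -0.300000), (ds/dtau, dt/dtau) = (1.000000, 2.000000); Gamma_sss = 0.000000, Gamma_sst = 0.000000, Gamma_stt = 0.000000, Gamma_tss = 0.000000, Gamma_tst = 0.000000, Gamma_ttt = 0.000000; k4 = (1.000000, 2.000000, 0.000000, 0.000000)
  Y <- Y + (h/6)(k1 + 2k2 + 2k3 + k4): s = 1.1000, t = -0.3000, ds/dtau = 1.0000, dt/dtau = 2.0000
step 3:
  k1: at (s, t) = (1.100000, -0.300000), (ds/dtau, dt/dtau) = (1.000000, 2.000000); Gamma_sss = 0.000000, Gamma_sst = 0.000000, Gamma_stt = 0.000000, Gamma_tss = 0.000000, Gamma_tst = 0.000000, Gamma_ttt = 0.000000; k1 = (1.000000, 2.000000, 0.000000, 0.000000)
  k2: at (s, t) = (1.125000, -0.250000), (ds/dtau, dt/dtau) = (1.000000, 2.000000); Gamma_sss = 0.000000, Gamma_sst = 0.000000, Gamma_stt = 0.000000, Gamma_tss = 0.000000, Gamma_tst = 0.000000, Gamma_ttt = 0.000000; k2 = (1.000000, 2.000000, 0.000000, 0.000000)
  k3: at (s, t) = (1.125000, -0.250000), (ds/dtau, dt/dtau) = (1.000000, 2.000000); Gamma_sss = 0.000000, Gamma_sst = 0.000000, Gamma_stt = 0.000000, Gamma_tss = 0.000000, Gamma_tst = 0.000000, Gamma_ttt = 0.000000; k3 = (1.000000, 2.000000, 0.000000, 0.000000)
  k4: at (s, t) = (1.150000, -0.200000), (ds/dtau, dt/dtau) = (1.000000, 2.000000); Gamma_sss = 0.000000, Gamma_sst = 0.000000, Gamma_stt = 0.000000, Gamma_tss = 0.000000, Gamma_tst = 0.000000, Gamma_ttt = 0.000000; k4 = (1.000000, 2.000000, 0.000000, 0.000000)
  Y <- Y + (h/6)(k1 + 2k2 + 2k3 + k4): s = 1.1500, t = -0.2000, ds/dtau = 1.0000, dt/dtau = 2.0000

Answer: s = 1.1500, t = -0.2000, ds/dtau = 1.0000, dt/dtau = 2.0000


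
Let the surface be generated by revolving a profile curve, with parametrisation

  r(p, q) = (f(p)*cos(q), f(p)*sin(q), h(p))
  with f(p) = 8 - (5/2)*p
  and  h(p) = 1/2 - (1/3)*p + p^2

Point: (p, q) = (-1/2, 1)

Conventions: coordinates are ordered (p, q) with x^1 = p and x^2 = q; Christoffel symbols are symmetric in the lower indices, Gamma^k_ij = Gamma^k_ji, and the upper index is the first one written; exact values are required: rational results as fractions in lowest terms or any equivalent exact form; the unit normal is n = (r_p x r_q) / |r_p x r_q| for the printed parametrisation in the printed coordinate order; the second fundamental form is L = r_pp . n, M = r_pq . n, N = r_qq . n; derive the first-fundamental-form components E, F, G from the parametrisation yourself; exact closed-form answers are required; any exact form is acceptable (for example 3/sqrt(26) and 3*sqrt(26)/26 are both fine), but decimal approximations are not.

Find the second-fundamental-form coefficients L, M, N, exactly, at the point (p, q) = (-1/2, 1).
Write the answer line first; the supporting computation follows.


Answer: L = -30/17, M = 0, N = -74/17

f = 37/4, f' = -5/2, f'' = 0, h' = -4/3, h'' = 2
E = 289/36, F = 0, G = 1369/16; answer radicand W^2 = 289/36
unnormalised second-form numerators: l = -5, m = 0, n = -37/3; L = l/sqrt(289/36), and similarly M = m/sqrt(W^2), N = n/sqrt(W^2)


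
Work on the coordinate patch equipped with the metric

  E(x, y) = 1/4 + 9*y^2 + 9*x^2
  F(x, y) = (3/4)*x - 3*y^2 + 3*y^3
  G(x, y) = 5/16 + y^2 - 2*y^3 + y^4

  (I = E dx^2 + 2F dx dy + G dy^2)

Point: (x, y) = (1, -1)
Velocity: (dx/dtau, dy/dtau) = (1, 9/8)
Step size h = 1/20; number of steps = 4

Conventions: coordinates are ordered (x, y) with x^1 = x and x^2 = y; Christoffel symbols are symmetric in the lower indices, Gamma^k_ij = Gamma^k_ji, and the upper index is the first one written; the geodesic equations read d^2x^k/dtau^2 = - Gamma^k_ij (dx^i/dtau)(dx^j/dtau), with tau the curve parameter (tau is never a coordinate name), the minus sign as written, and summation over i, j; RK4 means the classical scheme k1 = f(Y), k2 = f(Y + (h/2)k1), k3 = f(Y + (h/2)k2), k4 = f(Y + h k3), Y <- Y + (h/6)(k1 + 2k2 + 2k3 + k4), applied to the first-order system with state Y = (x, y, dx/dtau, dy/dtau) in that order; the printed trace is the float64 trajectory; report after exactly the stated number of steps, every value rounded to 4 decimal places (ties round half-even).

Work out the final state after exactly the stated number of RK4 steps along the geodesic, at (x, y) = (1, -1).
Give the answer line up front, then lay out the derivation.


Answer: x = 1.1852, y = -0.8091, dx/dtau = 0.8626, dy/dtau = 0.7655

f(Y) = (dx/dtau, dy/dtau, -Gamma^x_ij Y'^i Y'^j, -Gamma^y_ij Y'^i Y'^j) with the Gammas evaluated at the stage position; h = 0.050000; intermediate values shown to 6 dp
step 0: x = 1.0000, y = -1.0000, dx/dtau = 1.0000, dy/dtau = 1.1250
step 1:
  k1: at (x, y) = (1.000000, -1.000000), (dx/dtau, dy/dtau) = (1.000000, 1.125000); Gamma_xxx = 1.759853, Gamma_xxy = -0.758937, Gamma_xyy = 0.648946, Gamma_yxx = 4.403300, Gamma_yxy = -0.923923, Gamma_yyy = -0.601283; k1 = (1.000000, 1.125000, -0.873568, -1.563474)
  k2: at (x, y) = (1.025000, -0.971875), (dx/dtau, dy/dtau) = (0.978161, 1.085913); Gamma_xxx = 1.672787, Gamma_xxy = -0.706553, Gamma_xyy = 0.606684, Gamma_yxx = 4.405781, Gamma_yxy = -0.854356, Gamma_yyy = -0.682022; k2 = (0.978161, 1.085913, -0.814929, -1.596211)
  k3: at (x, y) = (1.024454, -0.972852), (dx/dtau, dy/dtau) = (0.979627, 1.085095); Gamma_xxx = 1.675041, Gamma_xxy = -0.707933, Gamma_xyy = 0.607797, Gamma_yxx = 4.404579, Gamma_yxy = -0.856216, Gamma_yyy = -0.679660; k3 = (0.979627, 1.085095, -0.818076, -1.606389)
  k4: at (x, y) = (1.048981, -0.945745), (dx/dtau, dy/dtau) = (0.959096, 1.044681); Gamma_xxx = 1.594177, Gamma_xxy = -0.660484, Gamma_xyy = 0.569983, Gamma_yxx = 4.415195, Gamma_yxy = -0.791826, Gamma_yyy = -0.755224; k4 = (0.959096, 1.044681, -0.764943, -1.650428)
  Y <- Y + (h/6)(k1 + 2k2 + 2k3 + k4): x = 1.0490, y = -0.9457, dx/dtau = 0.9591, dy/dtau = 1.0448
step 2:
  k1: at (x, y) = (1.048956, -0.945736), (dx/dtau, dy/dtau) = (0.959129, 1.044841); Gamma_xxx = 1.594219, Gamma_xxy = -0.660504, Gamma_xyy = 0.569999, Gamma_yxx = 4.415294, Gamma_yxy = -0.791852, Gamma_yyy = -0.755211; k1 = (0.959129, 1.044841, -0.765000, -1.650207)
  k2: at (x, y) = (1.072934, -0.919615), (dx/dtau, dy/dtau) = (0.940004, 1.003586); Gamma_xxx = 1.519168, Gamma_xxy = -0.617584, Gamma_xyy = 0.536217, Gamma_yxx = 4.433822, Gamma_yxy = -0.732264, Gamma_yyy = -0.825978; k2 = (0.940004, 1.003586, -0.717192, -1.704249)
  k3: at (x, y) = (1.072456, -0.920646), (dx/dtau, dy/dtau) = (0.941199, 1.002235); Gamma_xxx = 1.521191, Gamma_xxy = -0.618765, Gamma_xyy = 0.537141, Gamma_yxx = 4.431721, Gamma_yxy = -0.733959, Gamma_yyy = -0.823706; k3 = (0.941199, 1.002235, -0.719734, -1.713784)
  k4: at (x, y) = (1.096016, -0.895624), (dx/dtau, dy/dtau) = (0.923142, 0.959152); Gamma_xxx = 1.451250, Gamma_xxy = -0.579766, Gamma_xyy = 0.506798, Gamma_yxx = 4.456403, Gamma_yxy = -0.678621, Gamma_yyy = -0.890050; k4 = (0.923142, 0.959152, -0.676294, -1.777140)
  Y <- Y + (h/6)(k1 + 2k2 + 2k3 + k4): x = 1.0960, y = -0.8956, dx/dtau = 0.9232, dy/dtau = 0.9593
step 3:
  k1: at (x, y) = (1.095995, -0.895606), (dx/dtau, dy/dtau) = (0.923169, 0.959312); Gamma_xxx = 1.451266, Gamma_xxy = -0.579773, Gamma_xyy = 0.506803, Gamma_yxx = 4.456516, Gamma_yxy = -0.678627, Gamma_yyy = -0.890062; k1 = (0.923169, 0.959312, -0.676328, -1.776928)
  k2: at (x, y) = (1.119074, -0.871623), (dx/dtau, dy/dtau) = (0.906261, 0.914889); Gamma_xxx = 1.386112, Gamma_xxy = -0.544369, Gamma_xyy = 0.479575, Gamma_yxx = 4.487208, Gamma_yxy = -0.627230, Gamma_yyy = -0.952300; k2 = (0.906261, 0.914889, -0.637137, -1.848181)
  k3: at (x, y) = (1.118651, -0.872733), (dx/dtau, dy/dtau) = (0.907241, 0.913108); Gamma_xxx = 1.388016, Gamma_xxy = -0.545423, Gamma_xyy = 0.480369, Gamma_yxx = 4.484164, Gamma_yxy = -0.628858, Gamma_yyy = -0.950019; k3 = (0.907241, 0.913108, -0.639306, -1.856857)
  k4: at (x, y) = (1.141357, -0.849950), (dx/dtau, dy/dtau) = (0.891204, 0.866470); Gamma_xxx = 1.327231, Gamma_xxy = -0.513203, Gamma_xyy = 0.455841, Gamma_yxx = 4.519007, Gamma_yxy = -0.581102, Gamma_yyy = -1.008260; k4 = (0.891204, 0.866470, -0.603786, -1.934772)
  Y <- Y + (h/6)(k1 + 2k2 + 2k3 + k4): x = 1.1413, y = -0.8499, dx/dtau = 0.8912, dy/dtau = 0.8666
step 4:
  k1: at (x, y) = (1.141339, -0.849924), (dx/dtau, dy/dtau) = (0.891228, 0.866631); Gamma_xxx = 1.327228, Gamma_xxy = -0.513200, Gamma_xyy = 0.455840, Gamma_yxx = 4.519141, Gamma_yxy = -0.581092, Gamma_yyy = -1.008291; k1 = (0.891228, 0.866631, -0.603802, -1.934589)
  k2: at (x, y) = (1.163620, -0.828258), (dx/dtau, dy/dtau) = (0.876133, 0.818266); Gamma_xxx = 1.270533, Gamma_xxy = -0.483894, Gamma_xyy = 0.433752, Gamma_yxx = 4.558043, Gamma_yxy = -0.536711, Gamma_yyy = -1.062816; k2 = (0.876133, 0.818266, -0.571879, -2.017628)
  k3: at (x, y) = (1.163243, -0.829467), (dx/dtau, dy/dtau) = (0.876931, 0.816190); Gamma_xxx = 1.272398, Gamma_xxy = -0.484866, Gamma_xyy = 0.434456, Gamma_yxx = 4.553985, Gamma_yxy = -0.538339, Gamma_yyy = -1.060458; k3 = (0.876931, 0.816190, -0.573826, -2.024984)
  k4: at (x, y) = (1.185186, -0.809115), (dx/dtau, dy/dtau) = (0.862536, 0.765382); Gamma_xxx = 1.219576, Gamma_xxy = -0.458193, Gamma_xyy = 0.414514, Gamma_yxx = 4.594919, Gamma_yxy = -0.497208, Gamma_yyy = -1.111198; k4 = (0.862536, 0.765382, -0.545182, -2.111045)
  Y <- Y + (h/6)(k1 + 2k2 + 2k3 + k4): x = 1.1852, y = -0.8091, dx/dtau = 0.8626, dy/dtau = 0.7655


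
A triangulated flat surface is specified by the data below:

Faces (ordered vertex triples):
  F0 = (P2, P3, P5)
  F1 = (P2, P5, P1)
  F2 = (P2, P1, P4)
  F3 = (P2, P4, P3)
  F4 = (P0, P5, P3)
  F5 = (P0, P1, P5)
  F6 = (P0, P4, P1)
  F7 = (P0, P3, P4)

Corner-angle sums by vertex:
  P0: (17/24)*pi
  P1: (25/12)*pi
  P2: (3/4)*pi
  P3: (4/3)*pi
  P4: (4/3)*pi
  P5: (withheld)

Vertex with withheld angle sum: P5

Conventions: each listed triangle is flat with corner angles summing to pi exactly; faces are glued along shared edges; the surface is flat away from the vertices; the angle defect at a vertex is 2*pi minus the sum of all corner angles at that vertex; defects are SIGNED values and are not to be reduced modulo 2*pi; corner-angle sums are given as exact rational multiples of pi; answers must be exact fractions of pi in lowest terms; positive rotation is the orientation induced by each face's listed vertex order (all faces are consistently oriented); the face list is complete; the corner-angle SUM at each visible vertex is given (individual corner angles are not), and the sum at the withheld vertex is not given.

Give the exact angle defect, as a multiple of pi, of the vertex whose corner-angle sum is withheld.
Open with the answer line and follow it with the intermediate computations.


Answer: defect(P5) = (5/24)*pi

V = 6, E = 12, F = 8; chi = V - E + F = 2
Gauss-Bonnet: total defect = 2*pi*chi = 4*pi; visible defects sum to (91/24)*pi


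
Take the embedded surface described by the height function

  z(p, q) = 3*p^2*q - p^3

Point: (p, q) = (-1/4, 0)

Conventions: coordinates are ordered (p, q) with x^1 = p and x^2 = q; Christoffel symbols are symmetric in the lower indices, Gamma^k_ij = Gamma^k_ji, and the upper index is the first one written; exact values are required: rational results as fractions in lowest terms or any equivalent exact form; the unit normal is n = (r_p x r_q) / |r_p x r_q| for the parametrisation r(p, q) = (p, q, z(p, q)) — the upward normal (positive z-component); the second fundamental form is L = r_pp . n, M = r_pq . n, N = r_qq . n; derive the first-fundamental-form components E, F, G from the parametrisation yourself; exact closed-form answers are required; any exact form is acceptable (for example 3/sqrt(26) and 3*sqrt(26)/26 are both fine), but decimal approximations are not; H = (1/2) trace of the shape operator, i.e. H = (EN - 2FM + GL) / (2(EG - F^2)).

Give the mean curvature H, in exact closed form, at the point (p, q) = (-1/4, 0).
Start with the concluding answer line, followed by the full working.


Answer: H = 741*sqrt(274)/18769

z_p = -3/16, z_q = 3/16, z_pp = 3/2, z_pq = -3/2, z_qq = 0
E = 265/256, F = -9/256, G = 265/256; answer radicand W^2 = 137/128
unnormalised second-form numerators: l = 3/2, m = -3/2, n = 0; L = l/sqrt(137/128), and similarly M = m/sqrt(W^2), N = n/sqrt(W^2)
H = (E*n - 2*F*m + G*l) / (2*(EG - F^2)*sqrt(W^2)); E*n - 2*F*m + G*l = 741/512, EG - F^2 = 137/128, so H = (741/1096)/sqrt(137/128)
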